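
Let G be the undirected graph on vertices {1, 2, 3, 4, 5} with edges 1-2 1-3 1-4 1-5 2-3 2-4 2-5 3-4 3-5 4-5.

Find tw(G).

4

A width-4 tree decomposition is:
Bags: B1 = {1, 2, 3, 4, 5}
Tree: (single bag)
A single bag containing all 5 vertices is trivially a valid decomposition of width 4. Conversely, {1, 2, 3, 4, 5} is a clique of size 5, and the vertices of any clique must share a bag in every tree decomposition; so some bag has ≥ 5 vertices and tw(G) ≥ 4. Combining the bounds, tw(G) = 4.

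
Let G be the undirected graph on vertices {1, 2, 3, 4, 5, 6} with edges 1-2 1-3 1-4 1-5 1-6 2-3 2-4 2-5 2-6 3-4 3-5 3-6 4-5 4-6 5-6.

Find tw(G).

A width-5 tree decomposition is:
Bags: B1 = {1, 2, 3, 4, 5, 6}
Tree: (single bag)
A single bag containing all 6 vertices is trivially a valid decomposition of width 5. On the other hand G contains the 6-clique {1, 2, 3, 4, 5, 6}. A clique must lie in a single bag of any decomposition, so no decomposition can have width below 5. The upper and lower bounds meet at 5, so that is the treewidth.

5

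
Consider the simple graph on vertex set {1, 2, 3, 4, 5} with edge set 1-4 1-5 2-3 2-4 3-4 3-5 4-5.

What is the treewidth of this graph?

2

A width-2 tree decomposition is:
Bags: B1 = {1, 4, 5}  B2 = {3, 4, 5}  B3 = {2, 3, 4}
Tree: B1–B2, B2–B3
Each bag holds 3 vertices, so the decomposition has width 2, which upper-bounds the treewidth. On the other hand G contains the 3-clique {1, 4, 5}. A clique must lie in a single bag of any decomposition, so no decomposition can have width below 2. Therefore the treewidth is 2.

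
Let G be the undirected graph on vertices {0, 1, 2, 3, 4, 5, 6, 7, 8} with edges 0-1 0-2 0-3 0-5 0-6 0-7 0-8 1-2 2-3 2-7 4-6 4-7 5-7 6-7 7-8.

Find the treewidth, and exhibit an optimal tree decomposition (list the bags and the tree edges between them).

The largest bag has 3 vertices, giving width 2; this decomposition certifies tw(G) ≤ 2. On the other hand G contains the 3-clique {0, 1, 2}. A clique must lie in a single bag of any decomposition, so no decomposition can have width below 2. Combining the bounds, tw(G) = 2.

Treewidth 2.
Bags: B1 = {0, 6, 7}  B2 = {0, 7, 8}  B3 = {0, 2, 7}  B4 = {4, 6, 7}  B5 = {0, 5, 7}  B6 = {0, 2, 3}  B7 = {0, 1, 2}
Tree: B1–B2, B2–B3, B1–B4, B2–B5, B3–B6, B6–B7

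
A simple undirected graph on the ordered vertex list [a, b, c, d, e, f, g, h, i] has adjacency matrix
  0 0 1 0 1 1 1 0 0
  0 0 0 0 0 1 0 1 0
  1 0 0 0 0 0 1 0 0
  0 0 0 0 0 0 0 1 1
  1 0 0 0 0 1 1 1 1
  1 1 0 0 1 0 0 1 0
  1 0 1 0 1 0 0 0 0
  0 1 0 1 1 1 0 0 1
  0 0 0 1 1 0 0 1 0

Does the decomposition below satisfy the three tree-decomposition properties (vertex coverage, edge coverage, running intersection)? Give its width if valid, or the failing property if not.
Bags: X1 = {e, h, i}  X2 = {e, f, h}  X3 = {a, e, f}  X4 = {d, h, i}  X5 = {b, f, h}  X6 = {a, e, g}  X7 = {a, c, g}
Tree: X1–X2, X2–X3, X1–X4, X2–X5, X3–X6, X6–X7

Every vertex of G appears in some bag (union = {a, b, c, d, e, f, g, h, i}); every edge is covered by a bag; and for each vertex v the set of bags containing v is connected in the bag tree. The decomposition is therefore valid. The largest bag has 3 vertices, so the width is 2.

Yes; width 2.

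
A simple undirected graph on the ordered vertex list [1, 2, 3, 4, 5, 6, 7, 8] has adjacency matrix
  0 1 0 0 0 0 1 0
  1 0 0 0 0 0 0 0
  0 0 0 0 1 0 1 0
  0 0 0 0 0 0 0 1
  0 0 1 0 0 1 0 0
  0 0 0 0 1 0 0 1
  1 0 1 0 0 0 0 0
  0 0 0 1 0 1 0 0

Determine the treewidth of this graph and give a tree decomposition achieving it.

Each bag holds 2 vertices, so the decomposition has width 1, which upper-bounds the treewidth. Since G has at least one edge (e.g. 4–8), it is not an edgeless graph, so tw(G) ≥ 1. Therefore the treewidth is 1.

Treewidth 1.
Bags: B1 = {4, 8}  B2 = {6, 8}  B3 = {5, 6}  B4 = {3, 5}  B5 = {3, 7}  B6 = {1, 7}  B7 = {1, 2}
Tree: B1–B2, B2–B3, B3–B4, B4–B5, B5–B6, B6–B7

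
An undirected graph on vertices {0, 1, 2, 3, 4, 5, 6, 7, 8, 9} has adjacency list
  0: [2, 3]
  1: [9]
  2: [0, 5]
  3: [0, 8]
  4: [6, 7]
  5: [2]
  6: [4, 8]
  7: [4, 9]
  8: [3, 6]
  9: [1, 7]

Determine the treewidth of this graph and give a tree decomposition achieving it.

Treewidth 1.
One optimal decomposition is:
Bags: B1 = {2, 5}  B2 = {0, 2}  B3 = {0, 3}  B4 = {3, 8}  B5 = {6, 8}  B6 = {4, 6}  B7 = {4, 7}  B8 = {7, 9}  B9 = {1, 9}
Tree: B1–B2, B2–B3, B3–B4, B4–B5, B5–B6, B6–B7, B7–B8, B8–B9

Each bag holds 2 vertices, so the decomposition has width 1, which upper-bounds the treewidth. Since G has at least one edge (e.g. 5–2), it is not an edgeless graph, so tw(G) ≥ 1. Hence tw(G) = 1 exactly.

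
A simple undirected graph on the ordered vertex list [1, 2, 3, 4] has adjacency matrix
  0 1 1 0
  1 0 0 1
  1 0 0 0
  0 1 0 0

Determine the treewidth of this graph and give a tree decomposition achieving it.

Each bag holds 2 vertices, so the decomposition has width 1, which upper-bounds the treewidth. G has an edge, so its treewidth is at least 1. Combining the bounds, tw(G) = 1.

Treewidth 1.
Bags: B1 = {1, 2}  B2 = {1, 3}  B3 = {2, 4}
Tree: B1–B2, B1–B3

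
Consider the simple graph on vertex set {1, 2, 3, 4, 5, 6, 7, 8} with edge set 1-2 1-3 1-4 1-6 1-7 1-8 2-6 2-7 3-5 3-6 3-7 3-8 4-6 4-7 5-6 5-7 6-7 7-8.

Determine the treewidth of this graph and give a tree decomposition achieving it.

Treewidth 3.
One such decomposition:
Bags: B1 = {1, 3, 6, 7}  B2 = {1, 4, 6, 7}  B3 = {1, 3, 7, 8}  B4 = {1, 2, 6, 7}  B5 = {3, 5, 6, 7}
Tree: B1–B2, B1–B3, B1–B4, B1–B5

The largest bag has 4 vertices, giving width 3; this decomposition certifies tw(G) ≤ 3. Conversely, {1, 3, 7, 8} is a clique of size 4, and the vertices of any clique must share a bag in every tree decomposition; so some bag has ≥ 4 vertices and tw(G) ≥ 3. Combining the bounds, tw(G) = 3.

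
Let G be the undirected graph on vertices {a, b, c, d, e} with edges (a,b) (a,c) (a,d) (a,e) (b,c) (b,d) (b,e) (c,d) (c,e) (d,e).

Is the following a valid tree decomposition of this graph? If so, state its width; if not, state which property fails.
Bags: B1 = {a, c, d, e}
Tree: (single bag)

No — vertex b appears in no bag.

A tree decomposition must satisfy three properties: every vertex lies in some bag; for every edge, both endpoints lie together in some bag; and for every vertex, the bags containing it form a connected subtree. Here vertex b appears in no bag, so the decomposition is invalid.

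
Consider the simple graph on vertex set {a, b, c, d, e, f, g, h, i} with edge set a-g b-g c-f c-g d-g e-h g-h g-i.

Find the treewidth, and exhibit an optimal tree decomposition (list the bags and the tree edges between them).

Treewidth 1.
One optimal decomposition is:
Bags: B1 = {g, h}  B2 = {c, g}  B3 = {a, g}  B4 = {b, g}  B5 = {e, h}  B6 = {c, f}  B7 = {d, g}  B8 = {g, i}
Tree: B1–B2, B1–B3, B3–B4, B1–B5, B2–B6, B1–B7, B3–B8

Every bag has size at most 2, so the width is 2 − 1 = 1 and tw(G) ≤ 1. Since G has at least one edge (e.g. h–g), it is not an edgeless graph, so tw(G) ≥ 1. Therefore the treewidth is 1.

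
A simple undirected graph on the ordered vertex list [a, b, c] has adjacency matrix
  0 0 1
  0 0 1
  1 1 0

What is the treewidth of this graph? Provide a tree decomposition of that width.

The largest bag has 2 vertices, giving width 1; this decomposition certifies tw(G) ≤ 1. G has an edge, so its treewidth is at least 1. Combining the bounds, tw(G) = 1.

Treewidth 1.
One such decomposition:
Bags: B1 = {a, c}  B2 = {b, c}
Tree: B1–B2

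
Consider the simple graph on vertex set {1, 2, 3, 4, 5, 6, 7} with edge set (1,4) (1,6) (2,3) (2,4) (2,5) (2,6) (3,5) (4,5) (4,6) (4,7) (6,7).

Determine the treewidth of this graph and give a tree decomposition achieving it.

Every bag has size at most 3, so the width is 3 − 1 = 2 and tw(G) ≤ 2. On the other hand G contains the 3-clique {2, 3, 5}. A clique must lie in a single bag of any decomposition, so no decomposition can have width below 2. Combining the bounds, tw(G) = 2.

Treewidth 2.
One such decomposition:
Bags: B1 = {2, 3, 5}  B2 = {2, 4, 5}  B3 = {2, 4, 6}  B4 = {1, 4, 6}  B5 = {4, 6, 7}
Tree: B1–B2, B2–B3, B3–B4, B3–B5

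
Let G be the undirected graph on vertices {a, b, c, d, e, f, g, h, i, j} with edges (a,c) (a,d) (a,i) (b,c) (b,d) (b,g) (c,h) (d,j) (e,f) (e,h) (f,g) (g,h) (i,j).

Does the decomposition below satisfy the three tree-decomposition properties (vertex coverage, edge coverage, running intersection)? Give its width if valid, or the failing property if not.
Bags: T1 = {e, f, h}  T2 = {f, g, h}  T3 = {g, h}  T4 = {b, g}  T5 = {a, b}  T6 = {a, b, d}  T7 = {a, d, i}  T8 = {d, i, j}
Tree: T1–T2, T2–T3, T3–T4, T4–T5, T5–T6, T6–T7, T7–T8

No — vertex c appears in no bag.

A tree decomposition must satisfy three properties: every vertex lies in some bag; for every edge, both endpoints lie together in some bag; and for every vertex, the bags containing it form a connected subtree. Here vertex c appears in no bag, so the decomposition is invalid.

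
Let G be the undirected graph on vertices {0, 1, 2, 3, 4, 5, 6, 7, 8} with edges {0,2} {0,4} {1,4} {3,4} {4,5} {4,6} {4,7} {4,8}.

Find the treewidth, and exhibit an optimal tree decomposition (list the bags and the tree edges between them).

The largest bag has 2 vertices, giving width 1; this decomposition certifies tw(G) ≤ 1. G has an edge, so its treewidth is at least 1. Hence tw(G) = 1 exactly.

Treewidth 1.
Bags: B1 = {4, 6}  B2 = {0, 4}  B3 = {4, 5}  B4 = {4, 8}  B5 = {0, 2}  B6 = {1, 4}  B7 = {4, 7}  B8 = {3, 4}
Tree: B1–B2, B2–B3, B2–B4, B2–B5, B4–B6, B2–B7, B6–B8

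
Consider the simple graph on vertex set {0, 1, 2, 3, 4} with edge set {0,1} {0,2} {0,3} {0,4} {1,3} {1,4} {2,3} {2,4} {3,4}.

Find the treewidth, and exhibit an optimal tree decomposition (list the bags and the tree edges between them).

Treewidth 3.
Bags: B1 = {0, 1, 3, 4}  B2 = {0, 2, 3, 4}
Tree: B1–B2

Every bag has size at most 4, so the width is 4 − 1 = 3 and tw(G) ≤ 3. Conversely, {0, 1, 3, 4} is a clique of size 4, and the vertices of any clique must share a bag in every tree decomposition; so some bag has ≥ 4 vertices and tw(G) ≥ 3. Therefore the treewidth is 3.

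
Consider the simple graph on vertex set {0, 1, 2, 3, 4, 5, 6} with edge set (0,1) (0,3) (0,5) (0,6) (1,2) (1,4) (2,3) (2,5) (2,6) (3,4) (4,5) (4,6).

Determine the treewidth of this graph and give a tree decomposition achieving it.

Each bag holds 4 vertices, so the decomposition has width 3, which upper-bounds the treewidth. For the lower bound: the 4 vertex sets {1,4}, {2,6}, {0}, {3} are disjoint, each induces a connected subgraph, and every pair is joined by at least one edge of G. Contracting each set to a single vertex therefore yields K_{4} as a minor, and since treewidth is minor-monotone, tw(G) ≥ tw(K_{4}) = 3. Therefore the treewidth is 3.

Treewidth 3.
Bags: B1 = {0, 1, 2, 4}  B2 = {0, 2, 4, 6}  B3 = {0, 2, 3, 4}  B4 = {0, 2, 4, 5}
Tree: B1–B2, B2–B3, B3–B4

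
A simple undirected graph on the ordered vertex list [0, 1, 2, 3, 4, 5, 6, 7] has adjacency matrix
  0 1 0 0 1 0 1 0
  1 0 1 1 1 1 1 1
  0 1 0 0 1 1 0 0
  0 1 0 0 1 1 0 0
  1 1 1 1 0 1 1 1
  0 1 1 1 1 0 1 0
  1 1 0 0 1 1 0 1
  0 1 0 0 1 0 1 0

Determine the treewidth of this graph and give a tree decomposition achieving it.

Treewidth 3.
Bags: B1 = {1, 4, 6, 7}  B2 = {1, 4, 5, 6}  B3 = {0, 1, 4, 6}  B4 = {1, 3, 4, 5}  B5 = {1, 2, 4, 5}
Tree: B1–B2, B2–B3, B2–B4, B4–B5

Each bag holds 4 vertices, so the decomposition has width 3, which upper-bounds the treewidth. On the other hand G contains the 4-clique {0, 1, 4, 6}. A clique must lie in a single bag of any decomposition, so no decomposition can have width below 3. Combining the bounds, tw(G) = 3.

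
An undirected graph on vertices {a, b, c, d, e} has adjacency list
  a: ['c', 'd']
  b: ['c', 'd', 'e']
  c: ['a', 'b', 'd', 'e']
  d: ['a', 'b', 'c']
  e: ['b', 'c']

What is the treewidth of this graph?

A width-2 tree decomposition is:
Bags: B1 = {b, c, d}  B2 = {b, c, e}  B3 = {a, c, d}
Tree: B1–B2, B1–B3
Every bag has size at most 3, so the width is 3 − 1 = 2 and tw(G) ≤ 2. For the lower bound, the 3 vertices {a, c, d} are pairwise adjacent, and any tree decomposition puts a clique entirely inside one bag — forcing width ≥ 2. Therefore the treewidth is 2.

2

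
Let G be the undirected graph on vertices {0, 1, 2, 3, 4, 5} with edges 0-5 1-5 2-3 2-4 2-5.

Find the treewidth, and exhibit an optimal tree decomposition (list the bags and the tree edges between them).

Each bag holds 2 vertices, so the decomposition has width 1, which upper-bounds the treewidth. G has an edge, so its treewidth is at least 1. The upper and lower bounds meet at 1, so that is the treewidth.

Treewidth 1.
Bags: B1 = {0, 5}  B2 = {1, 5}  B3 = {2, 5}  B4 = {2, 3}  B5 = {2, 4}
Tree: B1–B2, B1–B3, B3–B4, B4–B5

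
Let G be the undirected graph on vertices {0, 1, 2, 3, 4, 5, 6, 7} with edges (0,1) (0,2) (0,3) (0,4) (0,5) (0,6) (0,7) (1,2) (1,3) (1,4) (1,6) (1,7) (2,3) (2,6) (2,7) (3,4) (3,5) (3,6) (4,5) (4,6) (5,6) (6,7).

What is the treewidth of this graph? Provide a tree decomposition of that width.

Treewidth 4.
One optimal decomposition is:
Bags: B1 = {0, 1, 2, 6, 7}  B2 = {0, 1, 2, 3, 6}  B3 = {0, 1, 3, 4, 6}  B4 = {0, 3, 4, 5, 6}
Tree: B1–B2, B2–B3, B3–B4

Each bag holds 5 vertices, so the decomposition has width 4, which upper-bounds the treewidth. On the other hand G contains the 5-clique {0, 1, 2, 3, 6}. A clique must lie in a single bag of any decomposition, so no decomposition can have width below 4. Hence tw(G) = 4 exactly.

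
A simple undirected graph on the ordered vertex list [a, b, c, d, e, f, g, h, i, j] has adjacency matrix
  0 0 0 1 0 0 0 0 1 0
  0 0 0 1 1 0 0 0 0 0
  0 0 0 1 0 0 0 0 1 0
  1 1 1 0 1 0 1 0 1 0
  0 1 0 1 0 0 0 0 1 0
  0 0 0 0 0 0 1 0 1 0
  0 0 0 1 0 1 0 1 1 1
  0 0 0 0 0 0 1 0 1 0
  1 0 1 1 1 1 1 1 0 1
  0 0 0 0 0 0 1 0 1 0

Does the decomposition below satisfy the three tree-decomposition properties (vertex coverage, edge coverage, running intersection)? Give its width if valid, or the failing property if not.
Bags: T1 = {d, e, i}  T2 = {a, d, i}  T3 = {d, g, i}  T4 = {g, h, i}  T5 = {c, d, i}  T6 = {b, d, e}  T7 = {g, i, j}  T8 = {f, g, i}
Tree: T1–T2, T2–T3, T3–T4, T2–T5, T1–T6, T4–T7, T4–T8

Yes; width 2.

Vertex coverage: the bags together contain {a, b, c, d, e, f, g, h, i, j}, the full vertex set. Edge coverage: each edge of G has both endpoints in at least one bag. Running intersection: for every vertex, the bags containing it form a connected subtree. All three properties hold, so this is a valid tree decomposition of width max|bag| − 1 = 2, and hence tw(G) ≤ 2.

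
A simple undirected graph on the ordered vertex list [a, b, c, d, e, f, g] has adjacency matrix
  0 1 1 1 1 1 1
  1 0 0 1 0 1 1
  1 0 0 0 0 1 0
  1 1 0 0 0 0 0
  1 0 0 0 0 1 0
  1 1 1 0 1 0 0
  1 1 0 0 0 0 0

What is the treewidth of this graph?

2

A width-2 tree decomposition is:
Bags: B1 = {a, b, g}  B2 = {a, b, d}  B3 = {a, b, f}  B4 = {a, c, f}  B5 = {a, e, f}
Tree: B1–B2, B1–B3, B3–B4, B4–B5
The largest bag has 3 vertices, giving width 2; this decomposition certifies tw(G) ≤ 2. On the other hand G contains the 3-clique {a, b, d}. A clique must lie in a single bag of any decomposition, so no decomposition can have width below 2. Therefore the treewidth is 2.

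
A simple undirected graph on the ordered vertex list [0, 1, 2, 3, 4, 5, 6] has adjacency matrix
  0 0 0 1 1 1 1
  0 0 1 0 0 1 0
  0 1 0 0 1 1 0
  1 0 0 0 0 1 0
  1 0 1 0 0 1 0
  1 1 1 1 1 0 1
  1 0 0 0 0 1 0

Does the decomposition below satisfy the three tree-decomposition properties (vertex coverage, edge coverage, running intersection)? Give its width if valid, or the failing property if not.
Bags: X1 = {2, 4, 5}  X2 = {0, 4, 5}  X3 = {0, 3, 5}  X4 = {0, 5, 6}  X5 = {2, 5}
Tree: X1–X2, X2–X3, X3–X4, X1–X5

No — vertex 1 appears in no bag.

A tree decomposition must satisfy three properties: every vertex lies in some bag; for every edge, both endpoints lie together in some bag; and for every vertex, the bags containing it form a connected subtree. Here vertex 1 appears in no bag, so the decomposition is invalid.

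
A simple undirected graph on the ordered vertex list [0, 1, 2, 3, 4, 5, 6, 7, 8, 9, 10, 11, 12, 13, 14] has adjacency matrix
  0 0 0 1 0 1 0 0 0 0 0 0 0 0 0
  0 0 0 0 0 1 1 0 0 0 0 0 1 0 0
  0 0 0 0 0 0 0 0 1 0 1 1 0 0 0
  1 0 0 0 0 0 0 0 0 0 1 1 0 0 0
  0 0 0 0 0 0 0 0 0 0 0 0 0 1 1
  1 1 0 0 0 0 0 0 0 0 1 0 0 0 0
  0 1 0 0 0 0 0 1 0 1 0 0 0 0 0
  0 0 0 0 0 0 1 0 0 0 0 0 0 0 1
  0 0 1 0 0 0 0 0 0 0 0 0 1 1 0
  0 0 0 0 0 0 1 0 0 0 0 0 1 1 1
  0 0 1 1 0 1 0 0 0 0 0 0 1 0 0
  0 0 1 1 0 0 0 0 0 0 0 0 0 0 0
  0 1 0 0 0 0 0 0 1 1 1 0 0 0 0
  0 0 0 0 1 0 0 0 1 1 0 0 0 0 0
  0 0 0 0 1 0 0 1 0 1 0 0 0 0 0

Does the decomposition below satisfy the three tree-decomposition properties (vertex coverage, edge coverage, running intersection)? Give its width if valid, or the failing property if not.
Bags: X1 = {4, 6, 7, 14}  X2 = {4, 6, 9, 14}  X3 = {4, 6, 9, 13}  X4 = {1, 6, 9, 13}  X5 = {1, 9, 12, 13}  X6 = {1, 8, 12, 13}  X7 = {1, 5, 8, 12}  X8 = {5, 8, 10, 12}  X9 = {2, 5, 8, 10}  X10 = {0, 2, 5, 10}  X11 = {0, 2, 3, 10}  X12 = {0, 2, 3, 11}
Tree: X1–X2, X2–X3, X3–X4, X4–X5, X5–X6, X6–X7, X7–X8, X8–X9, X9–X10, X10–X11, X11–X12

Vertex coverage: the bags together contain {0, 1, 2, 3, 4, 5, 6, 7, 8, 9, 10, 11, 12, 13, 14}, the full vertex set. Edge coverage: each edge of G has both endpoints in at least one bag. Running intersection: for every vertex, the bags containing it form a connected subtree. All three properties hold, so this is a valid tree decomposition of width max|bag| − 1 = 3, and hence tw(G) ≤ 3.

Yes; width 3.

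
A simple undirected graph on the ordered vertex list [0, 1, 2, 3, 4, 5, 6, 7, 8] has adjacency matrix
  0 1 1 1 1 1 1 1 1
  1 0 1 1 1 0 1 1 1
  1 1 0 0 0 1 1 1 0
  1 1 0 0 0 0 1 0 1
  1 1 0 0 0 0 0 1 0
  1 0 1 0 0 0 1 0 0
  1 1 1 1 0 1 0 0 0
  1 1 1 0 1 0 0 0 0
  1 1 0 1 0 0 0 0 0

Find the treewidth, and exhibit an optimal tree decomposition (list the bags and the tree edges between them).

Treewidth 3.
One optimal decomposition is:
Bags: B1 = {0, 1, 3, 6}  B2 = {0, 1, 2, 6}  B3 = {0, 2, 5, 6}  B4 = {0, 1, 2, 7}  B5 = {0, 1, 4, 7}  B6 = {0, 1, 3, 8}
Tree: B1–B2, B2–B3, B2–B4, B4–B5, B1–B6

Each bag holds 4 vertices, so the decomposition has width 3, which upper-bounds the treewidth. Conversely, {0, 1, 3, 8} is a clique of size 4, and the vertices of any clique must share a bag in every tree decomposition; so some bag has ≥ 4 vertices and tw(G) ≥ 3. Hence tw(G) = 3 exactly.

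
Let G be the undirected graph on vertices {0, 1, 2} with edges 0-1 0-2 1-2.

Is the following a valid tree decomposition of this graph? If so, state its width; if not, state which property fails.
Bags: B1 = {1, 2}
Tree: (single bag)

No — vertex 0 appears in no bag.

A tree decomposition must satisfy three properties: every vertex lies in some bag; for every edge, both endpoints lie together in some bag; and for every vertex, the bags containing it form a connected subtree. Here vertex 0 appears in no bag, so the decomposition is invalid.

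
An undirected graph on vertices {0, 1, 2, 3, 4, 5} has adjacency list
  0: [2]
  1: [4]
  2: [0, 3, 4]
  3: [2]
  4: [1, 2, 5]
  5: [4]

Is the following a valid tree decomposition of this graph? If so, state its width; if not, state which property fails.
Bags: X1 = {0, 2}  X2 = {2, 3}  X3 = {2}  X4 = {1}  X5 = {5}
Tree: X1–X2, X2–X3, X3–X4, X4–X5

No — vertex 4 appears in no bag.

A tree decomposition must satisfy three properties: every vertex lies in some bag; for every edge, both endpoints lie together in some bag; and for every vertex, the bags containing it form a connected subtree. Here vertex 4 appears in no bag, so the decomposition is invalid.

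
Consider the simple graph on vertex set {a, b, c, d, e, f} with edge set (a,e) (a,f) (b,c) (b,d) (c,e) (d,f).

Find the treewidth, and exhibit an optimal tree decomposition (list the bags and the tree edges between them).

Each bag holds 3 vertices, so the decomposition has width 2, which upper-bounds the treewidth. The edges e–a–f–d–b–c–e form a cycle, so G is not a tree and its treewidth is at least 2. The upper and lower bounds meet at 2, so that is the treewidth.

Treewidth 2.
One such decomposition:
Bags: B1 = {a, e, f}  B2 = {d, e, f}  B3 = {b, d, e}  B4 = {b, c, e}
Tree: B1–B2, B2–B3, B3–B4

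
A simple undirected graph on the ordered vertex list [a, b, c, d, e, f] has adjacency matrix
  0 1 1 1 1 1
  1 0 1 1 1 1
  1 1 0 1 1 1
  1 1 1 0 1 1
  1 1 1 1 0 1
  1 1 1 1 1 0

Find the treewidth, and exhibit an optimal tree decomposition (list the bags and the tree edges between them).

Treewidth 5.
One such decomposition:
Bags: B1 = {a, b, c, d, e, f}
Tree: (single bag)

A single bag containing all 6 vertices is trivially a valid decomposition of width 5. For the lower bound, the 6 vertices {a, b, c, d, e, f} are pairwise adjacent, and any tree decomposition puts a clique entirely inside one bag — forcing width ≥ 5. The upper and lower bounds meet at 5, so that is the treewidth.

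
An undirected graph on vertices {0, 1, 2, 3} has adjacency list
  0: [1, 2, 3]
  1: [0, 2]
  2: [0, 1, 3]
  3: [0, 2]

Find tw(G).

2

A width-2 tree decomposition is:
Bags: B1 = {0, 1, 2}  B2 = {0, 2, 3}
Tree: B1–B2
Every bag has size at most 3, so the width is 3 − 1 = 2 and tw(G) ≤ 2. For the lower bound, the 3 vertices {0, 1, 2} are pairwise adjacent, and any tree decomposition puts a clique entirely inside one bag — forcing width ≥ 2. The upper and lower bounds meet at 2, so that is the treewidth.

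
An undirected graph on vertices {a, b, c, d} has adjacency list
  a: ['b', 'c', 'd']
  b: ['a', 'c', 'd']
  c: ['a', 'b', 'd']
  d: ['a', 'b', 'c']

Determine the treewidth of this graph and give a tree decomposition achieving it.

Treewidth 3.
One optimal decomposition is:
Bags: B1 = {a, b, c, d}
Tree: (single bag)

A single bag containing all 4 vertices is trivially a valid decomposition of width 3. On the other hand G contains the 4-clique {a, b, c, d}. A clique must lie in a single bag of any decomposition, so no decomposition can have width below 3. Combining the bounds, tw(G) = 3.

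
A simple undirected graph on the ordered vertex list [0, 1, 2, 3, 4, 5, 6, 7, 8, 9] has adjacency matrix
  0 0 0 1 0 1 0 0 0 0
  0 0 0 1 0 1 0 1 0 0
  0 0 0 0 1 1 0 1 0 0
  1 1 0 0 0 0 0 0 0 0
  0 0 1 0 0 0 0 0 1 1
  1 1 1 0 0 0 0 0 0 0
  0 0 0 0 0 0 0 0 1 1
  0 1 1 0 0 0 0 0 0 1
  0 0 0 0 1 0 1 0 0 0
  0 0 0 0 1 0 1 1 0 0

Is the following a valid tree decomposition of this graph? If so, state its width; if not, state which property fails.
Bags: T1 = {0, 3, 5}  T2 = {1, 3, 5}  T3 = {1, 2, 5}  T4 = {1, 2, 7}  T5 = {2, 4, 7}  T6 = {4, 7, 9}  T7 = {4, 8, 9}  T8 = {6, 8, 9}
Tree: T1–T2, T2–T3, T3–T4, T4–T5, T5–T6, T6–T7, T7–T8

Vertex coverage: the bags together contain {0, 1, 2, 3, 4, 5, 6, 7, 8, 9}, the full vertex set. Edge coverage: each edge of G has both endpoints in at least one bag. Running intersection: for every vertex, the bags containing it form a connected subtree. All three properties hold, so this is a valid tree decomposition of width max|bag| − 1 = 2, and hence tw(G) ≤ 2.

Yes; width 2.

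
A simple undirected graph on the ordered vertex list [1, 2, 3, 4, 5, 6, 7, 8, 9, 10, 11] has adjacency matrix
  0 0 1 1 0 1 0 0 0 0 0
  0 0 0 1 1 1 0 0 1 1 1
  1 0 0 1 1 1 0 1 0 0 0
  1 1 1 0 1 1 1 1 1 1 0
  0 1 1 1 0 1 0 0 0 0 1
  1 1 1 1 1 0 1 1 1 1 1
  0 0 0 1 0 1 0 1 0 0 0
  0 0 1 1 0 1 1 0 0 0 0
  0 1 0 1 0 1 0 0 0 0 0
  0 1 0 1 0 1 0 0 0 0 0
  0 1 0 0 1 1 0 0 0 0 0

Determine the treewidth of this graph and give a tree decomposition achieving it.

Every bag has size at most 4, so the width is 4 − 1 = 3 and tw(G) ≤ 3. Conversely, {2, 5, 6, 11} is a clique of size 4, and the vertices of any clique must share a bag in every tree decomposition; so some bag has ≥ 4 vertices and tw(G) ≥ 3. The upper and lower bounds meet at 3, so that is the treewidth.

Treewidth 3.
One such decomposition:
Bags: B1 = {1, 3, 4, 6}  B2 = {3, 4, 5, 6}  B3 = {2, 4, 5, 6}  B4 = {3, 4, 6, 8}  B5 = {2, 5, 6, 11}  B6 = {2, 4, 6, 9}  B7 = {2, 4, 6, 10}  B8 = {4, 6, 7, 8}
Tree: B1–B2, B2–B3, B2–B4, B3–B5, B3–B6, B3–B7, B4–B8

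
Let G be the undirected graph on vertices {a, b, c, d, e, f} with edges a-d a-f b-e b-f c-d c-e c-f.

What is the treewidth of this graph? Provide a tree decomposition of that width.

Treewidth 2.
One such decomposition:
Bags: B1 = {b, c, e}  B2 = {b, c, f}  B3 = {c, d, f}  B4 = {a, d, f}
Tree: B1–B2, B2–B3, B3–B4

Each bag holds 3 vertices, so the decomposition has width 2, which upper-bounds the treewidth. Since e–b–f–c–e is a cycle in G, G is not acyclic. Forests are exactly the graphs of treewidth ≤ 1, so tw(G) ≥ 2. Combining the bounds, tw(G) = 2.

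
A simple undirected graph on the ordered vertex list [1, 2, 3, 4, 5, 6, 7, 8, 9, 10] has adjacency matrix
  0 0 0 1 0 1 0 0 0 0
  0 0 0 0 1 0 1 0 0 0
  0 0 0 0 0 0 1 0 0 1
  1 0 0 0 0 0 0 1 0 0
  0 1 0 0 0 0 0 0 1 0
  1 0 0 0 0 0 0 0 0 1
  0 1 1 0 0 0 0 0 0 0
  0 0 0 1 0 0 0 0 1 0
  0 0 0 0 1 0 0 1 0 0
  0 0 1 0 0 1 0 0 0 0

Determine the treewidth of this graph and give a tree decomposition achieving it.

The largest bag has 3 vertices, giving width 2; this decomposition certifies tw(G) ≤ 2. The edges 4–8–9–5–2–7–3–10–6–1–4 form a cycle, so G is not a tree and its treewidth is at least 2. Hence tw(G) = 2 exactly.

Treewidth 2.
Bags: B1 = {4, 8, 9}  B2 = {4, 5, 9}  B3 = {2, 4, 5}  B4 = {2, 4, 7}  B5 = {3, 4, 7}  B6 = {3, 4, 10}  B7 = {4, 6, 10}  B8 = {1, 4, 6}
Tree: B1–B2, B2–B3, B3–B4, B4–B5, B5–B6, B6–B7, B7–B8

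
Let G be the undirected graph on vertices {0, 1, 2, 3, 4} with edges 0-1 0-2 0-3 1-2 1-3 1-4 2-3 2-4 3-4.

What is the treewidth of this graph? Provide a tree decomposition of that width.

Treewidth 3.
One such decomposition:
Bags: B1 = {0, 1, 2, 3}  B2 = {1, 2, 3, 4}
Tree: B1–B2

The largest bag has 4 vertices, giving width 3; this decomposition certifies tw(G) ≤ 3. For the lower bound, the 4 vertices {0, 1, 2, 3} are pairwise adjacent, and any tree decomposition puts a clique entirely inside one bag — forcing width ≥ 3. The upper and lower bounds meet at 3, so that is the treewidth.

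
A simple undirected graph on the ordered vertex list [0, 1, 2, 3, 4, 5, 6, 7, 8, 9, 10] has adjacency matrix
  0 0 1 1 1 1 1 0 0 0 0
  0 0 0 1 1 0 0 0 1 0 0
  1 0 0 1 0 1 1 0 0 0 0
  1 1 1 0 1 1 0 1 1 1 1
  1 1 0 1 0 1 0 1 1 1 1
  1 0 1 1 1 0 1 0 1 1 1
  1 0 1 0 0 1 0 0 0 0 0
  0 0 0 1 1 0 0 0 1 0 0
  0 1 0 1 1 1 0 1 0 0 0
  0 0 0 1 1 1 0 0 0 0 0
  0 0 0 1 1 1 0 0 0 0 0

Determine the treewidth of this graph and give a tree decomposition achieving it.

Treewidth 3.
One optimal decomposition is:
Bags: B1 = {3, 4, 5, 9}  B2 = {0, 3, 4, 5}  B3 = {0, 2, 3, 5}  B4 = {0, 2, 5, 6}  B5 = {3, 4, 5, 10}  B6 = {3, 4, 5, 8}  B7 = {3, 4, 7, 8}  B8 = {1, 3, 4, 8}
Tree: B1–B2, B2–B3, B3–B4, B1–B5, B2–B6, B6–B7, B7–B8

The largest bag has 4 vertices, giving width 3; this decomposition certifies tw(G) ≤ 3. Conversely, {0, 2, 3, 5} is a clique of size 4, and the vertices of any clique must share a bag in every tree decomposition; so some bag has ≥ 4 vertices and tw(G) ≥ 3. Hence tw(G) = 3 exactly.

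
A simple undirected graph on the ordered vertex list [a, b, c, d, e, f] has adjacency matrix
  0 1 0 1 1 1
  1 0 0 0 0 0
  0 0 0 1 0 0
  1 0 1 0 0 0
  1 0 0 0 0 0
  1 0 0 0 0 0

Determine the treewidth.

A width-1 tree decomposition is:
Bags: B1 = {a, d}  B2 = {a, e}  B3 = {c, d}  B4 = {a, f}  B5 = {a, b}
Tree: B1–B2, B1–B3, B2–B4, B2–B5
Every bag has size at most 2, so the width is 2 − 1 = 1 and tw(G) ≤ 1. Since G has at least one edge (e.g. d–a), it is not an edgeless graph, so tw(G) ≥ 1. Hence tw(G) = 1 exactly.

1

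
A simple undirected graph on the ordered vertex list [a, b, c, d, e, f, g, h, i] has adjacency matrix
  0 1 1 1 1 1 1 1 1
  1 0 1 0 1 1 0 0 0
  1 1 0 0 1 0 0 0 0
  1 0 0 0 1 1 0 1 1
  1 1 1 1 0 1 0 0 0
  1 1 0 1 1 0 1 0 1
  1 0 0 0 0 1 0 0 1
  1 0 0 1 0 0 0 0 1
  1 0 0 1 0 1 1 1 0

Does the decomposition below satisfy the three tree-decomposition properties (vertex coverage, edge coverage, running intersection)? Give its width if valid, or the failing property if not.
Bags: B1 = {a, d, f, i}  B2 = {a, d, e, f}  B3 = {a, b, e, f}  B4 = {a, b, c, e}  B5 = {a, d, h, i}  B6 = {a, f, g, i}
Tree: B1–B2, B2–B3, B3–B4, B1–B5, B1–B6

Checking the three conditions: (i) the bags cover all of {a, b, c, d, e, f, g, h, i}; (ii) for each edge, some bag contains both endpoints; (iii) the bags containing any fixed vertex form a subtree. All hold, so the decomposition is valid with width 4 − 1 = 3.

Yes; width 3.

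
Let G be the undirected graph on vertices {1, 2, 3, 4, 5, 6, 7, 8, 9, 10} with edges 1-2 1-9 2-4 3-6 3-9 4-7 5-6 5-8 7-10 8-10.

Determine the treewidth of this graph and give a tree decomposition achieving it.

Each bag holds 3 vertices, so the decomposition has width 2, which upper-bounds the treewidth. For the lower bound, G contains the cycle 5–6–3–9–1–2–4–7–10–8–5, so G is not a forest; only forests have treewidth ≤ 1, hence tw(G) ≥ 2. Therefore the treewidth is 2.

Treewidth 2.
Bags: B1 = {3, 5, 6}  B2 = {3, 5, 9}  B3 = {1, 5, 9}  B4 = {1, 2, 5}  B5 = {2, 4, 5}  B6 = {4, 5, 7}  B7 = {5, 7, 10}  B8 = {5, 8, 10}
Tree: B1–B2, B2–B3, B3–B4, B4–B5, B5–B6, B6–B7, B7–B8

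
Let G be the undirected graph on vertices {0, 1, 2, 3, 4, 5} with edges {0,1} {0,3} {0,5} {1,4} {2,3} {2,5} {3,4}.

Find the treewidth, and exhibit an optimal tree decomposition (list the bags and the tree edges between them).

Treewidth 2.
One optimal decomposition is:
Bags: B1 = {0, 2, 5}  B2 = {0, 2, 3}  B3 = {0, 1, 3}  B4 = {1, 3, 4}
Tree: B1–B2, B2–B3, B3–B4

Each bag holds 3 vertices, so the decomposition has width 2, which upper-bounds the treewidth. The edges 5–2–3–0–5 form a cycle, so G is not a tree and its treewidth is at least 2. Combining the bounds, tw(G) = 2.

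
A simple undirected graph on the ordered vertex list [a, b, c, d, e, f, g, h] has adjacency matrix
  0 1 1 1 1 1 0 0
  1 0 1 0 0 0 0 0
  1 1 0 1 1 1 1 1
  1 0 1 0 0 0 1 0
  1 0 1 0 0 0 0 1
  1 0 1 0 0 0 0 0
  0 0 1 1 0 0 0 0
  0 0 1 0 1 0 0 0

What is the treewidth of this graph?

2

A width-2 tree decomposition is:
Bags: B1 = {a, c, d}  B2 = {a, b, c}  B3 = {a, c, e}  B4 = {c, d, g}  B5 = {c, e, h}  B6 = {a, c, f}
Tree: B1–B2, B2–B3, B1–B4, B3–B5, B2–B6
Every bag has size at most 3, so the width is 3 − 1 = 2 and tw(G) ≤ 2. Conversely, {c, d, g} is a clique of size 3, and the vertices of any clique must share a bag in every tree decomposition; so some bag has ≥ 3 vertices and tw(G) ≥ 2. Combining the bounds, tw(G) = 2.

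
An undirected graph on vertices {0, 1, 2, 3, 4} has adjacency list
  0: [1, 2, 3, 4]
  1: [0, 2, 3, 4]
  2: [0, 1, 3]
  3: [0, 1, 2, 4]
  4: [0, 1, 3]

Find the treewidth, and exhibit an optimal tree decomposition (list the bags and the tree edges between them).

Every bag has size at most 4, so the width is 4 − 1 = 3 and tw(G) ≤ 3. On the other hand G contains the 4-clique {0, 1, 2, 3}. A clique must lie in a single bag of any decomposition, so no decomposition can have width below 3. The upper and lower bounds meet at 3, so that is the treewidth.

Treewidth 3.
One optimal decomposition is:
Bags: B1 = {0, 1, 3, 4}  B2 = {0, 1, 2, 3}
Tree: B1–B2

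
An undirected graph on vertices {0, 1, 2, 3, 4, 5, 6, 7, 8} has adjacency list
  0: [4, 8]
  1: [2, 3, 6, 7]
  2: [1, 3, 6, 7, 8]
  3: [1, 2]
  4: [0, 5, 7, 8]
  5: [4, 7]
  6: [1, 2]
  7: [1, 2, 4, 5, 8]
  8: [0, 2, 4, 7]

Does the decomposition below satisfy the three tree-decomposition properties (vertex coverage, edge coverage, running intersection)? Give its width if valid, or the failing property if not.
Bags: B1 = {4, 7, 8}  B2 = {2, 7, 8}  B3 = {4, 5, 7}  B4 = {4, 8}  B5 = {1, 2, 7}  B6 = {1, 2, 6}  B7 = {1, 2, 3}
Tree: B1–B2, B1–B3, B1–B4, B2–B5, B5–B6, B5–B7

No — vertex 0 appears in no bag.

A tree decomposition must satisfy three properties: every vertex lies in some bag; for every edge, both endpoints lie together in some bag; and for every vertex, the bags containing it form a connected subtree. Here vertex 0 appears in no bag, so the decomposition is invalid.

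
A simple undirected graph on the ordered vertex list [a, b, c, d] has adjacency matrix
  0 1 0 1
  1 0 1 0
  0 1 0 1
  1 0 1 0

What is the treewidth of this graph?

2

A width-2 tree decomposition is:
Bags: B1 = {a, b, d}  B2 = {b, c, d}
Tree: B1–B2
Every bag has size at most 3, so the width is 3 − 1 = 2 and tw(G) ≤ 2. For the lower bound, G contains the cycle d–a–b–c–d, so G is not a forest; only forests have treewidth ≤ 1, hence tw(G) ≥ 2. Therefore the treewidth is 2.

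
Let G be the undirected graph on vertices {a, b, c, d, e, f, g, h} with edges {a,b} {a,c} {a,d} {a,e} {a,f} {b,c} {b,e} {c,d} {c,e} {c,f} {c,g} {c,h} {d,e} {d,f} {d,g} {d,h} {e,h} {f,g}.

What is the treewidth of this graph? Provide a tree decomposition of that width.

Treewidth 3.
Bags: B1 = {c, d, e, h}  B2 = {a, c, d, e}  B3 = {a, b, c, e}  B4 = {a, c, d, f}  B5 = {c, d, f, g}
Tree: B1–B2, B2–B3, B2–B4, B4–B5

Every bag has size at most 4, so the width is 4 − 1 = 3 and tw(G) ≤ 3. For the lower bound, the 4 vertices {c, d, e, h} are pairwise adjacent, and any tree decomposition puts a clique entirely inside one bag — forcing width ≥ 3. Therefore the treewidth is 3.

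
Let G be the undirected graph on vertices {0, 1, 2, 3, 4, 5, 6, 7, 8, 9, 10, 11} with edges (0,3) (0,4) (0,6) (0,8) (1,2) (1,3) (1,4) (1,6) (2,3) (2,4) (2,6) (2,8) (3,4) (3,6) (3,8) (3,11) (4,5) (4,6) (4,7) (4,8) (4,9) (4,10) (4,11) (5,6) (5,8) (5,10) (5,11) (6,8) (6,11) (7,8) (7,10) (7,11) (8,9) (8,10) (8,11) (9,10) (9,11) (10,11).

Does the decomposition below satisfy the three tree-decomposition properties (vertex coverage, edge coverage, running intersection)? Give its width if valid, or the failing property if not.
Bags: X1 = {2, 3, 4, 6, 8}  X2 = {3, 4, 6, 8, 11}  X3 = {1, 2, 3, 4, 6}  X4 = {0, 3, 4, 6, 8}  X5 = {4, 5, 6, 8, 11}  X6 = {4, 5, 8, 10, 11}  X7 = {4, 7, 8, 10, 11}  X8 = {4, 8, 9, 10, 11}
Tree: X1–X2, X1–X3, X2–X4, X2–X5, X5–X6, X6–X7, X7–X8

Vertex coverage: the bags together contain {0, 1, 2, 3, 4, 5, 6, 7, 8, 9, 10, 11}, the full vertex set. Edge coverage: each edge of G has both endpoints in at least one bag. Running intersection: for every vertex, the bags containing it form a connected subtree. All three properties hold, so this is a valid tree decomposition of width max|bag| − 1 = 4, and hence tw(G) ≤ 4.

Yes; width 4.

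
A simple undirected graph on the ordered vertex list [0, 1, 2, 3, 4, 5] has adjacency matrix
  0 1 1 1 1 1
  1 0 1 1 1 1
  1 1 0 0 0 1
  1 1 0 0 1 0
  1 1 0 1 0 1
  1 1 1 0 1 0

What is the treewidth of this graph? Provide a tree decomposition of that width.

Every bag has size at most 4, so the width is 4 − 1 = 3 and tw(G) ≤ 3. Conversely, {0, 1, 2, 5} is a clique of size 4, and the vertices of any clique must share a bag in every tree decomposition; so some bag has ≥ 4 vertices and tw(G) ≥ 3. Therefore the treewidth is 3.

Treewidth 3.
One such decomposition:
Bags: B1 = {0, 1, 4, 5}  B2 = {0, 1, 2, 5}  B3 = {0, 1, 3, 4}
Tree: B1–B2, B1–B3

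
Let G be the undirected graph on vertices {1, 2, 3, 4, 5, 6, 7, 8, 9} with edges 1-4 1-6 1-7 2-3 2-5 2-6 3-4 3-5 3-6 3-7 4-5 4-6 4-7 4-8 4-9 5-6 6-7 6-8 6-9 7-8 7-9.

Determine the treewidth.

A width-3 tree decomposition is:
Bags: B1 = {3, 4, 5, 6}  B2 = {2, 3, 5, 6}  B3 = {3, 4, 6, 7}  B4 = {1, 4, 6, 7}  B5 = {4, 6, 7, 9}  B6 = {4, 6, 7, 8}
Tree: B1–B2, B1–B3, B3–B4, B4–B5, B3–B6
Every bag has size at most 4, so the width is 4 − 1 = 3 and tw(G) ≤ 3. Conversely, {2, 3, 5, 6} is a clique of size 4, and the vertices of any clique must share a bag in every tree decomposition; so some bag has ≥ 4 vertices and tw(G) ≥ 3. Hence tw(G) = 3 exactly.

3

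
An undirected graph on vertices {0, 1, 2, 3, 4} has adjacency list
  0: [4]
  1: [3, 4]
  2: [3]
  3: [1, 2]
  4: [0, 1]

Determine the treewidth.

A width-1 tree decomposition is:
Bags: B1 = {0, 4}  B2 = {1, 4}  B3 = {1, 3}  B4 = {2, 3}
Tree: B1–B2, B2–B3, B3–B4
The largest bag has 2 vertices, giving width 1; this decomposition certifies tw(G) ≤ 1. Any graph with an edge has treewidth ≥ 1, and G has the edge 0–4. Hence tw(G) = 1 exactly.

1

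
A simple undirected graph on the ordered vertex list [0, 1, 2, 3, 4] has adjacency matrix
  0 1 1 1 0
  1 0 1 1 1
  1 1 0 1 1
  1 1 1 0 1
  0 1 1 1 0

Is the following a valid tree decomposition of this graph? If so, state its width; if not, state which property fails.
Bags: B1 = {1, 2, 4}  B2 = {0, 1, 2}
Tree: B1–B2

No — vertex 3 appears in no bag.

A tree decomposition must satisfy three properties: every vertex lies in some bag; for every edge, both endpoints lie together in some bag; and for every vertex, the bags containing it form a connected subtree. Here vertex 3 appears in no bag, so the decomposition is invalid.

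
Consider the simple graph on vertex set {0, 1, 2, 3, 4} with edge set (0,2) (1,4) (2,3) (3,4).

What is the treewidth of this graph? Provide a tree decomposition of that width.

Treewidth 1.
One such decomposition:
Bags: B1 = {1, 4}  B2 = {3, 4}  B3 = {2, 3}  B4 = {0, 2}
Tree: B1–B2, B2–B3, B3–B4

The largest bag has 2 vertices, giving width 1; this decomposition certifies tw(G) ≤ 1. G has an edge, so its treewidth is at least 1. Hence tw(G) = 1 exactly.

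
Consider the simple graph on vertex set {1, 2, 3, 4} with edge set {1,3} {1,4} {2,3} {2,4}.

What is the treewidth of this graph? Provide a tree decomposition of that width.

Every bag has size at most 3, so the width is 3 − 1 = 2 and tw(G) ≤ 2. Since 3–2–4–1–3 is a cycle in G, G is not acyclic. Forests are exactly the graphs of treewidth ≤ 1, so tw(G) ≥ 2. The upper and lower bounds meet at 2, so that is the treewidth.

Treewidth 2.
One optimal decomposition is:
Bags: B1 = {2, 3, 4}  B2 = {1, 3, 4}
Tree: B1–B2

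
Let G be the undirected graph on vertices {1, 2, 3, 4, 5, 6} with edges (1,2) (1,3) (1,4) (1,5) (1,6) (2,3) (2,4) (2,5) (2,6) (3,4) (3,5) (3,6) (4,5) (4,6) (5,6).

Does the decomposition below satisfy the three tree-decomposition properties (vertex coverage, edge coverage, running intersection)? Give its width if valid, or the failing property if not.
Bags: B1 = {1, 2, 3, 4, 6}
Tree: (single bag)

No — vertex 5 appears in no bag.

A tree decomposition must satisfy three properties: every vertex lies in some bag; for every edge, both endpoints lie together in some bag; and for every vertex, the bags containing it form a connected subtree. Here vertex 5 appears in no bag, so the decomposition is invalid.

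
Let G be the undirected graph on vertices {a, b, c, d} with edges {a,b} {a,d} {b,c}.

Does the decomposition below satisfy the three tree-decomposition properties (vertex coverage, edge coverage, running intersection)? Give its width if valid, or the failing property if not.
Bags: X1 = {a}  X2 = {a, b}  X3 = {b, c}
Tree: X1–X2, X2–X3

No — vertex d appears in no bag.

A tree decomposition must satisfy three properties: every vertex lies in some bag; for every edge, both endpoints lie together in some bag; and for every vertex, the bags containing it form a connected subtree. Here vertex d appears in no bag, so the decomposition is invalid.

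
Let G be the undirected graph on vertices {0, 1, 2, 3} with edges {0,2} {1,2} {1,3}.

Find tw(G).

1

A width-1 tree decomposition is:
Bags: B1 = {0, 2}  B2 = {1, 2}  B3 = {1, 3}
Tree: B1–B2, B2–B3
Each bag holds 2 vertices, so the decomposition has width 1, which upper-bounds the treewidth. Any graph with an edge has treewidth ≥ 1, and G has the edge 0–2. Therefore the treewidth is 1.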